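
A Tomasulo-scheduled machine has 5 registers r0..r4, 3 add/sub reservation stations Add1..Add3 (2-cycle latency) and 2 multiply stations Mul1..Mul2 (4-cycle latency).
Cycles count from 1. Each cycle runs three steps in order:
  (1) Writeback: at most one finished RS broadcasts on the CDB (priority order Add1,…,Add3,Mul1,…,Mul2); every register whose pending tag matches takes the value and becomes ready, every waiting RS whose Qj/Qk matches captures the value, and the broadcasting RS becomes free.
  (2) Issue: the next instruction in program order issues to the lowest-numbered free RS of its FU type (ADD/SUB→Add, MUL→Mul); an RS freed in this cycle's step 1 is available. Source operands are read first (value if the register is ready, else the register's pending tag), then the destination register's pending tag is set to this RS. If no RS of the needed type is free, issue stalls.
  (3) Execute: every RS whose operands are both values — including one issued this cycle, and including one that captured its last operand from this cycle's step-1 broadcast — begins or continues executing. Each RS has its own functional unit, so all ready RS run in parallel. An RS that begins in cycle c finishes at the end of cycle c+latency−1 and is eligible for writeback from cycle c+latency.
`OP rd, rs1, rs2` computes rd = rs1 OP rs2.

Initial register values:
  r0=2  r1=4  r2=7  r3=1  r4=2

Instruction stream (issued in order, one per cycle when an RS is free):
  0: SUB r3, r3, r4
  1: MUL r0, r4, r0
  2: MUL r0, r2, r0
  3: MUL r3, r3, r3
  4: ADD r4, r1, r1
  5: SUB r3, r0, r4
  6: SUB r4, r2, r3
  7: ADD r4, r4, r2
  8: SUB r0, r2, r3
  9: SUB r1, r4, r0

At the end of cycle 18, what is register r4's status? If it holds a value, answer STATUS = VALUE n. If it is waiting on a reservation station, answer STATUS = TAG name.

STATUS = VALUE -6

cycle 1: issue SUB r3<-Add1 // r0:2,r1:4,r2:7,r3:Add1,r4:2
cycle 2: issue MUL r0<-Mul1 // r0:Mul1,r1:4,r2:7,r3:Add1,r4:2
cycle 3: CDB Add1=-1; issue MUL r0<-Mul2 // r0:Mul2,r1:4,r2:7,r3:-1,r4:2
cycle 4: stall // r0:Mul2,r1:4,r2:7,r3:-1,r4:2
cycle 5: stall // r0:Mul2,r1:4,r2:7,r3:-1,r4:2
cycle 6: CDB Mul1=4; issue MUL r3<-Mul1 // r0:Mul2,r1:4,r2:7,r3:Mul1,r4:2
cycle 7: issue ADD r4<-Add1 // r0:Mul2,r1:4,r2:7,r3:Mul1,r4:Add1
cycle 8: issue SUB r3<-Add2 // r0:Mul2,r1:4,r2:7,r3:Add2,r4:Add1
cycle 9: CDB Add1=8; issue SUB r4<-Add1 // r0:Mul2,r1:4,r2:7,r3:Add2,r4:Add1
cycle 10: CDB Mul1=1; issue ADD r4<-Add3 // r0:Mul2,r1:4,r2:7,r3:Add2,r4:Add3
cycle 11: CDB Mul2=28; stall // r0:28,r1:4,r2:7,r3:Add2,r4:Add3
cycle 12: stall // r0:28,r1:4,r2:7,r3:Add2,r4:Add3
cycle 13: CDB Add2=20; issue SUB r0<-Add2 // r0:Add2,r1:4,r2:7,r3:20,r4:Add3
cycle 14: stall // r0:Add2,r1:4,r2:7,r3:20,r4:Add3
cycle 15: CDB Add1=-13; issue SUB r1<-Add1 // r0:Add2,r1:Add1,r2:7,r3:20,r4:Add3
cycle 16: CDB Add2=-13 // r0:-13,r1:Add1,r2:7,r3:20,r4:Add3
cycle 17: CDB Add3=-6 // r0:-13,r1:Add1,r2:7,r3:20,r4:-6
cycle 18: - // r0:-13,r1:Add1,r2:7,r3:20,r4:-6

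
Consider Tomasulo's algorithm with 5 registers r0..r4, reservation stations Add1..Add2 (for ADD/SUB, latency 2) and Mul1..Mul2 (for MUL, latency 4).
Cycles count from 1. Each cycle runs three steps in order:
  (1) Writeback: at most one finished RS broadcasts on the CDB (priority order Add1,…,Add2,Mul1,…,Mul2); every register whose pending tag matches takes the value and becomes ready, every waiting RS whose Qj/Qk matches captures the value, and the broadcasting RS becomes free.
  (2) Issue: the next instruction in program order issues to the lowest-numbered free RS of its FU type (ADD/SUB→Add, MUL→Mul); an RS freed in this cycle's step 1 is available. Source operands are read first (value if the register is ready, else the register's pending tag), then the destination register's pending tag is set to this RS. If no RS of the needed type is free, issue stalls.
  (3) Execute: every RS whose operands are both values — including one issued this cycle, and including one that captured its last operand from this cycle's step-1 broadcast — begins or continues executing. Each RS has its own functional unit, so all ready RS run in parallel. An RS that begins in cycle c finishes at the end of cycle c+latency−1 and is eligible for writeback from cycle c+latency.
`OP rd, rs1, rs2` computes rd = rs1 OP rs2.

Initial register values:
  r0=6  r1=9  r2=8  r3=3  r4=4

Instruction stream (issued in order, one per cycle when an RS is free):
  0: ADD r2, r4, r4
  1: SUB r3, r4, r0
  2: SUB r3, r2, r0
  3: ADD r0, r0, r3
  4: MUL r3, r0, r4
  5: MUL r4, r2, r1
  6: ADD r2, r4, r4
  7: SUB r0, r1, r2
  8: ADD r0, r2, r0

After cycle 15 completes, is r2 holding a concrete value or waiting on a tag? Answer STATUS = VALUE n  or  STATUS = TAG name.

  c1: issue ADD r2<-Add1  regs: r0:6,r1:9,r2:Add1,r3:3,r4:4
  c2: issue SUB r3<-Add2  regs: r0:6,r1:9,r2:Add1,r3:Add2,r4:4
  c3: CDB Add1=8; issue SUB r3<-Add1  regs: r0:6,r1:9,r2:8,r3:Add1,r4:4
  c4: CDB Add2=-2; issue ADD r0<-Add2  regs: r0:Add2,r1:9,r2:8,r3:Add1,r4:4
  c5: CDB Add1=2; issue MUL r3<-Mul1  regs: r0:Add2,r1:9,r2:8,r3:Mul1,r4:4
  c6: issue MUL r4<-Mul2  regs: r0:Add2,r1:9,r2:8,r3:Mul1,r4:Mul2
  c7: CDB Add2=8; issue ADD r2<-Add1  regs: r0:8,r1:9,r2:Add1,r3:Mul1,r4:Mul2
  c8: issue SUB r0<-Add2  regs: r0:Add2,r1:9,r2:Add1,r3:Mul1,r4:Mul2
  c9: stall  regs: r0:Add2,r1:9,r2:Add1,r3:Mul1,r4:Mul2
  c10: CDB Mul2=72; stall  regs: r0:Add2,r1:9,r2:Add1,r3:Mul1,r4:72
  c11: CDB Mul1=32; stall  regs: r0:Add2,r1:9,r2:Add1,r3:32,r4:72
  c12: CDB Add1=144; issue ADD r0<-Add1  regs: r0:Add1,r1:9,r2:144,r3:32,r4:72
  c13: -  regs: r0:Add1,r1:9,r2:144,r3:32,r4:72
  c14: CDB Add2=-135  regs: r0:Add1,r1:9,r2:144,r3:32,r4:72
  c15: -  regs: r0:Add1,r1:9,r2:144,r3:32,r4:72

STATUS = VALUE 144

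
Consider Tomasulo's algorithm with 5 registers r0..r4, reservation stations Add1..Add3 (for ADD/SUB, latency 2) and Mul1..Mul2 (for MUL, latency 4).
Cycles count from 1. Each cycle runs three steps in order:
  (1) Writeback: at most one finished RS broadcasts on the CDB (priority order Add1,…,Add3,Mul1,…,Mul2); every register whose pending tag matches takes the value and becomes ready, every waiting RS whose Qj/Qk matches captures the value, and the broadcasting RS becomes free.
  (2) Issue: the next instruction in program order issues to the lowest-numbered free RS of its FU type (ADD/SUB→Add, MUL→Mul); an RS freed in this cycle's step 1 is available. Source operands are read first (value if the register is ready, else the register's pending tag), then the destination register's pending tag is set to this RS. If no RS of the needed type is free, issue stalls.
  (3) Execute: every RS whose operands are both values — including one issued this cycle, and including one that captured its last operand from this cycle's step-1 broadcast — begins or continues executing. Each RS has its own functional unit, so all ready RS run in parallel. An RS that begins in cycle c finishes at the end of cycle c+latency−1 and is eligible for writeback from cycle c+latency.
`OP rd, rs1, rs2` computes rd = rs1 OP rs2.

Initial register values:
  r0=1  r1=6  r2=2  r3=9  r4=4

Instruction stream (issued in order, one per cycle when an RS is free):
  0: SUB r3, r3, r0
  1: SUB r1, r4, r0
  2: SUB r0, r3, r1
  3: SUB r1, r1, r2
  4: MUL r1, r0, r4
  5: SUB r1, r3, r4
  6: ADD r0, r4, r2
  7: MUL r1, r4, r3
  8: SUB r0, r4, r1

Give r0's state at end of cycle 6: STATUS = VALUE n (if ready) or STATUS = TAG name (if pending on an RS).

  c1: issue SUB r3<-Add1  regs: r0:1,r1:6,r2:2,r3:Add1,r4:4
  c2: issue SUB r1<-Add2  regs: r0:1,r1:Add2,r2:2,r3:Add1,r4:4
  c3: CDB Add1=8; issue SUB r0<-Add1  regs: r0:Add1,r1:Add2,r2:2,r3:8,r4:4
  c4: CDB Add2=3; issue SUB r1<-Add2  regs: r0:Add1,r1:Add2,r2:2,r3:8,r4:4
  c5: issue MUL r1<-Mul1  regs: r0:Add1,r1:Mul1,r2:2,r3:8,r4:4
  c6: CDB Add1=5; issue SUB r1<-Add1  regs: r0:5,r1:Add1,r2:2,r3:8,r4:4

STATUS = VALUE 5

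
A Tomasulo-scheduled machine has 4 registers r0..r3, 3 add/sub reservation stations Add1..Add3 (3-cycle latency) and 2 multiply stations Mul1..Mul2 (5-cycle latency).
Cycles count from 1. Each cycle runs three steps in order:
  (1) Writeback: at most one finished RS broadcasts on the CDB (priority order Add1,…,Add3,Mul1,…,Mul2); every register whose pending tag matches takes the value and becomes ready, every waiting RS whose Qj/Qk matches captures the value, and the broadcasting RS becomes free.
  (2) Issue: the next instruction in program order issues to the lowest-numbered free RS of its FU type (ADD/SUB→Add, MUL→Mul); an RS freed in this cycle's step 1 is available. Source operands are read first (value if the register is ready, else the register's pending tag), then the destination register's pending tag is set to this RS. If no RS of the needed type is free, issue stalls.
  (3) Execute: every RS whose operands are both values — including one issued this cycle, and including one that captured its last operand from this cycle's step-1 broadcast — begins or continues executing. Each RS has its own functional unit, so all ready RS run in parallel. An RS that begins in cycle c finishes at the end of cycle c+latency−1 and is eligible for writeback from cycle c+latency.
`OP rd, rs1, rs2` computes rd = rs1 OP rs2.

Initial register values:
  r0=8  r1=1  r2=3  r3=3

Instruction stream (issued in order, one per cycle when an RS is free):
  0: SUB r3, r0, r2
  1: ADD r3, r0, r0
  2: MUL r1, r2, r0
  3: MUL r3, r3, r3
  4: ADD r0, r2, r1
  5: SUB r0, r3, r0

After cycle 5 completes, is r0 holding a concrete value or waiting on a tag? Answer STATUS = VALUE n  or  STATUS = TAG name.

STATUS = TAG Add1

c1: issue SUB r3<-Add1 | r0:8,r1:1,r2:3,r3:Add1
c2: issue ADD r3<-Add2 | r0:8,r1:1,r2:3,r3:Add2
c3: issue MUL r1<-Mul1 | r0:8,r1:Mul1,r2:3,r3:Add2
c4: CDB Add1=5; issue MUL r3<-Mul2 | r0:8,r1:Mul1,r2:3,r3:Mul2
c5: CDB Add2=16; issue ADD r0<-Add1 | r0:Add1,r1:Mul1,r2:3,r3:Mul2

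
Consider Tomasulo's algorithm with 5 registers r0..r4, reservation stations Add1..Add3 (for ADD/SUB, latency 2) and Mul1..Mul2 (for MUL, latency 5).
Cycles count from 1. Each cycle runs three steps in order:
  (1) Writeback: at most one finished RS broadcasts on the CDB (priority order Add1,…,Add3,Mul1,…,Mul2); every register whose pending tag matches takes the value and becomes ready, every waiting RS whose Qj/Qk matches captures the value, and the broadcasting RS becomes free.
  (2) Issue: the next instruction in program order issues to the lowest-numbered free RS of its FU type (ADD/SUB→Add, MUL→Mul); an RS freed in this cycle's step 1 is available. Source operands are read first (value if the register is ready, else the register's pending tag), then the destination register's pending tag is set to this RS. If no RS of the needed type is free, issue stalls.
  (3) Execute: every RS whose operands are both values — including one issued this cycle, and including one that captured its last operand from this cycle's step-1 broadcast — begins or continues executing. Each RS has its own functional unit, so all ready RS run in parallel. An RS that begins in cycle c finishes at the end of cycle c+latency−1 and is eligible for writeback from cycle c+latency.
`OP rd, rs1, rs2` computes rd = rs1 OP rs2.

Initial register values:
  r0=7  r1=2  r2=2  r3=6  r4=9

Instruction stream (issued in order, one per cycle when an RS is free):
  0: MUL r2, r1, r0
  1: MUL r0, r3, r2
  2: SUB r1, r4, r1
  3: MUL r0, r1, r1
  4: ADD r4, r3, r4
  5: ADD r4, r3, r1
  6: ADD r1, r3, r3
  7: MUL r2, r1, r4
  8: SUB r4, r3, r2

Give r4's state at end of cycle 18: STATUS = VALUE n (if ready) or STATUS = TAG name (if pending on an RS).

c1: issue MUL r2<-Mul1 | r0:7,r1:2,r2:Mul1,r3:6,r4:9
c2: issue MUL r0<-Mul2 | r0:Mul2,r1:2,r2:Mul1,r3:6,r4:9
c3: issue SUB r1<-Add1 | r0:Mul2,r1:Add1,r2:Mul1,r3:6,r4:9
c4: stall | r0:Mul2,r1:Add1,r2:Mul1,r3:6,r4:9
c5: CDB Add1=7; stall | r0:Mul2,r1:7,r2:Mul1,r3:6,r4:9
c6: CDB Mul1=14; issue MUL r0<-Mul1 | r0:Mul1,r1:7,r2:14,r3:6,r4:9
c7: issue ADD r4<-Add1 | r0:Mul1,r1:7,r2:14,r3:6,r4:Add1
c8: issue ADD r4<-Add2 | r0:Mul1,r1:7,r2:14,r3:6,r4:Add2
c9: CDB Add1=15; issue ADD r1<-Add1 | r0:Mul1,r1:Add1,r2:14,r3:6,r4:Add2
c10: CDB Add2=13; stall | r0:Mul1,r1:Add1,r2:14,r3:6,r4:13
c11: CDB Add1=12; stall | r0:Mul1,r1:12,r2:14,r3:6,r4:13
c12: CDB Mul1=49; issue MUL r2<-Mul1 | r0:49,r1:12,r2:Mul1,r3:6,r4:13
c13: CDB Mul2=84; issue SUB r4<-Add1 | r0:49,r1:12,r2:Mul1,r3:6,r4:Add1
c14: - | r0:49,r1:12,r2:Mul1,r3:6,r4:Add1
c15: - | r0:49,r1:12,r2:Mul1,r3:6,r4:Add1
c16: - | r0:49,r1:12,r2:Mul1,r3:6,r4:Add1
c17: CDB Mul1=156 | r0:49,r1:12,r2:156,r3:6,r4:Add1
c18: - | r0:49,r1:12,r2:156,r3:6,r4:Add1

STATUS = TAG Add1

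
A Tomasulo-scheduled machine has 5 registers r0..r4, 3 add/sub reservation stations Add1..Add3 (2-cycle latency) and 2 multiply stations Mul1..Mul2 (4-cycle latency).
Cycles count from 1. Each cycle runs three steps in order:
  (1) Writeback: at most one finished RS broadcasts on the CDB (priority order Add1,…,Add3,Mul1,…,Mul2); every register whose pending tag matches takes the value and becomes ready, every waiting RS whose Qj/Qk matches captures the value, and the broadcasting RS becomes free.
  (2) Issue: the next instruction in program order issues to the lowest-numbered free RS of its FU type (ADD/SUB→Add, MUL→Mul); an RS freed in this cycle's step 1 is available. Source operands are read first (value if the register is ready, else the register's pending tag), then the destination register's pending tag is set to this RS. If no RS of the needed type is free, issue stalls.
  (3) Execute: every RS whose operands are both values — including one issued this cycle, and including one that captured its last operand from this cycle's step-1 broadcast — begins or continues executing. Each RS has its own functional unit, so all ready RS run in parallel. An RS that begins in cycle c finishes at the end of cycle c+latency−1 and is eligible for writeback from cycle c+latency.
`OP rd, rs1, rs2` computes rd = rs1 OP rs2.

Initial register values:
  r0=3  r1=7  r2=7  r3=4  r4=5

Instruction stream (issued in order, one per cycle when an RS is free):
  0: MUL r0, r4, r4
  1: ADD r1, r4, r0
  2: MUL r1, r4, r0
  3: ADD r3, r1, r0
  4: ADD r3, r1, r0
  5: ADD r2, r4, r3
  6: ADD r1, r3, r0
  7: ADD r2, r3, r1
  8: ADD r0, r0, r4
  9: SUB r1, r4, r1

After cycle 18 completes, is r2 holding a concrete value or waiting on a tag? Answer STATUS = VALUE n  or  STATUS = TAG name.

c1: issue MUL r0<-Mul1 | r0:Mul1,r1:7,r2:7,r3:4,r4:5
c2: issue ADD r1<-Add1 | r0:Mul1,r1:Add1,r2:7,r3:4,r4:5
c3: issue MUL r1<-Mul2 | r0:Mul1,r1:Mul2,r2:7,r3:4,r4:5
c4: issue ADD r3<-Add2 | r0:Mul1,r1:Mul2,r2:7,r3:Add2,r4:5
c5: CDB Mul1=25; issue ADD r3<-Add3 | r0:25,r1:Mul2,r2:7,r3:Add3,r4:5
c6: stall | r0:25,r1:Mul2,r2:7,r3:Add3,r4:5
c7: CDB Add1=30; issue ADD r2<-Add1 | r0:25,r1:Mul2,r2:Add1,r3:Add3,r4:5
c8: stall | r0:25,r1:Mul2,r2:Add1,r3:Add3,r4:5
c9: CDB Mul2=125; stall | r0:25,r1:125,r2:Add1,r3:Add3,r4:5
c10: stall | r0:25,r1:125,r2:Add1,r3:Add3,r4:5
c11: CDB Add2=150; issue ADD r1<-Add2 | r0:25,r1:Add2,r2:Add1,r3:Add3,r4:5
c12: CDB Add3=150; issue ADD r2<-Add3 | r0:25,r1:Add2,r2:Add3,r3:150,r4:5
c13: stall | r0:25,r1:Add2,r2:Add3,r3:150,r4:5
c14: CDB Add1=155; issue ADD r0<-Add1 | r0:Add1,r1:Add2,r2:Add3,r3:150,r4:5
c15: CDB Add2=175; issue SUB r1<-Add2 | r0:Add1,r1:Add2,r2:Add3,r3:150,r4:5
c16: CDB Add1=30 | r0:30,r1:Add2,r2:Add3,r3:150,r4:5
c17: CDB Add2=-170 | r0:30,r1:-170,r2:Add3,r3:150,r4:5
c18: CDB Add3=325 | r0:30,r1:-170,r2:325,r3:150,r4:5

STATUS = VALUE 325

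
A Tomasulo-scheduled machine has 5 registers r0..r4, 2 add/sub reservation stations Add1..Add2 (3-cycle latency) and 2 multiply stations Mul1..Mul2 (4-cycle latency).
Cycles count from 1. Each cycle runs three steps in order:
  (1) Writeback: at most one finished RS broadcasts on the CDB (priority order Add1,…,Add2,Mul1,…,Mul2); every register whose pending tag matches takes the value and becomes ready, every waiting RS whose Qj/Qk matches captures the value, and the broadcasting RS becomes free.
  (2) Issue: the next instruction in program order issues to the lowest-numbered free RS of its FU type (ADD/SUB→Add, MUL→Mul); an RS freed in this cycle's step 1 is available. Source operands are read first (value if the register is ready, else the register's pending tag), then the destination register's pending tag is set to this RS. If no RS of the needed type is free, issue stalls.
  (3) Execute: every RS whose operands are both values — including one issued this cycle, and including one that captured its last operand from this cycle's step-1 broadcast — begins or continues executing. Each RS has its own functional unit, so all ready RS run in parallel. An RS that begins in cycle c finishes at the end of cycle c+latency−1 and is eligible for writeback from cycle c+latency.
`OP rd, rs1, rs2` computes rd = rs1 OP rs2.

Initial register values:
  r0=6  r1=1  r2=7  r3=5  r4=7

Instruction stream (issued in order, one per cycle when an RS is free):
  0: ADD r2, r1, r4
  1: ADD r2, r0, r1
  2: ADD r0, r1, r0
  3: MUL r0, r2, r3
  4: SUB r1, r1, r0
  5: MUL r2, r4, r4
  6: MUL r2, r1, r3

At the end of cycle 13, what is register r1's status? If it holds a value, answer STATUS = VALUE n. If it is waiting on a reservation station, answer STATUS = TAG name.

STATUS = VALUE -34

cycle 1: issue ADD r2<-Add1 // r0:6,r1:1,r2:Add1,r3:5,r4:7
cycle 2: issue ADD r2<-Add2 // r0:6,r1:1,r2:Add2,r3:5,r4:7
cycle 3: stall // r0:6,r1:1,r2:Add2,r3:5,r4:7
cycle 4: CDB Add1=8; issue ADD r0<-Add1 // r0:Add1,r1:1,r2:Add2,r3:5,r4:7
cycle 5: CDB Add2=7; issue MUL r0<-Mul1 // r0:Mul1,r1:1,r2:7,r3:5,r4:7
cycle 6: issue SUB r1<-Add2 // r0:Mul1,r1:Add2,r2:7,r3:5,r4:7
cycle 7: CDB Add1=7; issue MUL r2<-Mul2 // r0:Mul1,r1:Add2,r2:Mul2,r3:5,r4:7
cycle 8: stall // r0:Mul1,r1:Add2,r2:Mul2,r3:5,r4:7
cycle 9: CDB Mul1=35; issue MUL r2<-Mul1 // r0:35,r1:Add2,r2:Mul1,r3:5,r4:7
cycle 10: - // r0:35,r1:Add2,r2:Mul1,r3:5,r4:7
cycle 11: CDB Mul2=49 // r0:35,r1:Add2,r2:Mul1,r3:5,r4:7
cycle 12: CDB Add2=-34 // r0:35,r1:-34,r2:Mul1,r3:5,r4:7
cycle 13: - // r0:35,r1:-34,r2:Mul1,r3:5,r4:7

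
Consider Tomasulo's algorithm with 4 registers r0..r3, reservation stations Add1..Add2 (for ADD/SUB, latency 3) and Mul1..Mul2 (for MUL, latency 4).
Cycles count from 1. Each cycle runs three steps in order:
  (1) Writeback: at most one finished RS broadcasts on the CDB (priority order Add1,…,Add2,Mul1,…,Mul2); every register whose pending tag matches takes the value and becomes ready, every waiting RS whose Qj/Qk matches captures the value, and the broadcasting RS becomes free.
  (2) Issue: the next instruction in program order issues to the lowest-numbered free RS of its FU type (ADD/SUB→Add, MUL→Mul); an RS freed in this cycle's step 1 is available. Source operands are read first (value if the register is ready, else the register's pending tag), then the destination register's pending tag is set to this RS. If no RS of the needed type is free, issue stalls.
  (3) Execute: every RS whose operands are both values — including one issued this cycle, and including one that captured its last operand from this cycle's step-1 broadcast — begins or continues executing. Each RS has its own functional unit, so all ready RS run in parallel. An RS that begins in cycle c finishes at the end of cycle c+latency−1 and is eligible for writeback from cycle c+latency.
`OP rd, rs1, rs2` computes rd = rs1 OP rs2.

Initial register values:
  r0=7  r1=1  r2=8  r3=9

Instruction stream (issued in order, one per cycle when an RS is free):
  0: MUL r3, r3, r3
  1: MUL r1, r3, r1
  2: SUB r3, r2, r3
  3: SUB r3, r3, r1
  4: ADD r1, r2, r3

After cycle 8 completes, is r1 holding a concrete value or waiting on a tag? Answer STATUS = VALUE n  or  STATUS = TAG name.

cycle 1: issue MUL r3<-Mul1 // r0:7,r1:1,r2:8,r3:Mul1
cycle 2: issue MUL r1<-Mul2 // r0:7,r1:Mul2,r2:8,r3:Mul1
cycle 3: issue SUB r3<-Add1 // r0:7,r1:Mul2,r2:8,r3:Add1
cycle 4: issue SUB r3<-Add2 // r0:7,r1:Mul2,r2:8,r3:Add2
cycle 5: CDB Mul1=81; stall // r0:7,r1:Mul2,r2:8,r3:Add2
cycle 6: stall // r0:7,r1:Mul2,r2:8,r3:Add2
cycle 7: stall // r0:7,r1:Mul2,r2:8,r3:Add2
cycle 8: CDB Add1=-73; issue ADD r1<-Add1 // r0:7,r1:Add1,r2:8,r3:Add2

STATUS = TAG Add1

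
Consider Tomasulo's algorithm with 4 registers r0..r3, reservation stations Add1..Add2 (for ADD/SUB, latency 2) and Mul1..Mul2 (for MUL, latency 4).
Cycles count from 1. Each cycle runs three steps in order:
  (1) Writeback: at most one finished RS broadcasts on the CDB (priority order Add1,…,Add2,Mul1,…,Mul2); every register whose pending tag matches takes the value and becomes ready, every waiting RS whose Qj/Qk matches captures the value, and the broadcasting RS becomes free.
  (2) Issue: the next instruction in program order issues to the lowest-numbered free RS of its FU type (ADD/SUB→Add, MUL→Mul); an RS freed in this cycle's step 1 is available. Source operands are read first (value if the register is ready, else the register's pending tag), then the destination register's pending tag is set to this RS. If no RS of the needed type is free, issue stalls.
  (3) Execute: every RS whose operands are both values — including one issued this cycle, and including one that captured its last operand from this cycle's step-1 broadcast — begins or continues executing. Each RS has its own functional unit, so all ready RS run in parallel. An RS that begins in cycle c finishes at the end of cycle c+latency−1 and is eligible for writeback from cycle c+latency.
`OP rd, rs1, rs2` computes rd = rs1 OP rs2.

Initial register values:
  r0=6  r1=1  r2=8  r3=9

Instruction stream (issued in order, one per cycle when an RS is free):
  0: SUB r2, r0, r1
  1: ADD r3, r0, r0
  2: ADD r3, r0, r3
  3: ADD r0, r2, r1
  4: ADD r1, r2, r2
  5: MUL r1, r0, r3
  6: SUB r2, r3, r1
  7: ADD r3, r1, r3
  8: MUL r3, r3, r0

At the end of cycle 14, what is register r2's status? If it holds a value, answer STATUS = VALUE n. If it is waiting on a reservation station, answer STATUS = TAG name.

c1: issue SUB r2<-Add1 | r0:6,r1:1,r2:Add1,r3:9
c2: issue ADD r3<-Add2 | r0:6,r1:1,r2:Add1,r3:Add2
c3: CDB Add1=5; issue ADD r3<-Add1 | r0:6,r1:1,r2:5,r3:Add1
c4: CDB Add2=12; issue ADD r0<-Add2 | r0:Add2,r1:1,r2:5,r3:Add1
c5: stall | r0:Add2,r1:1,r2:5,r3:Add1
c6: CDB Add1=18; issue ADD r1<-Add1 | r0:Add2,r1:Add1,r2:5,r3:18
c7: CDB Add2=6; issue MUL r1<-Mul1 | r0:6,r1:Mul1,r2:5,r3:18
c8: CDB Add1=10; issue SUB r2<-Add1 | r0:6,r1:Mul1,r2:Add1,r3:18
c9: issue ADD r3<-Add2 | r0:6,r1:Mul1,r2:Add1,r3:Add2
c10: issue MUL r3<-Mul2 | r0:6,r1:Mul1,r2:Add1,r3:Mul2
c11: CDB Mul1=108 | r0:6,r1:108,r2:Add1,r3:Mul2
c12: - | r0:6,r1:108,r2:Add1,r3:Mul2
c13: CDB Add1=-90 | r0:6,r1:108,r2:-90,r3:Mul2
c14: CDB Add2=126 | r0:6,r1:108,r2:-90,r3:Mul2

STATUS = VALUE -90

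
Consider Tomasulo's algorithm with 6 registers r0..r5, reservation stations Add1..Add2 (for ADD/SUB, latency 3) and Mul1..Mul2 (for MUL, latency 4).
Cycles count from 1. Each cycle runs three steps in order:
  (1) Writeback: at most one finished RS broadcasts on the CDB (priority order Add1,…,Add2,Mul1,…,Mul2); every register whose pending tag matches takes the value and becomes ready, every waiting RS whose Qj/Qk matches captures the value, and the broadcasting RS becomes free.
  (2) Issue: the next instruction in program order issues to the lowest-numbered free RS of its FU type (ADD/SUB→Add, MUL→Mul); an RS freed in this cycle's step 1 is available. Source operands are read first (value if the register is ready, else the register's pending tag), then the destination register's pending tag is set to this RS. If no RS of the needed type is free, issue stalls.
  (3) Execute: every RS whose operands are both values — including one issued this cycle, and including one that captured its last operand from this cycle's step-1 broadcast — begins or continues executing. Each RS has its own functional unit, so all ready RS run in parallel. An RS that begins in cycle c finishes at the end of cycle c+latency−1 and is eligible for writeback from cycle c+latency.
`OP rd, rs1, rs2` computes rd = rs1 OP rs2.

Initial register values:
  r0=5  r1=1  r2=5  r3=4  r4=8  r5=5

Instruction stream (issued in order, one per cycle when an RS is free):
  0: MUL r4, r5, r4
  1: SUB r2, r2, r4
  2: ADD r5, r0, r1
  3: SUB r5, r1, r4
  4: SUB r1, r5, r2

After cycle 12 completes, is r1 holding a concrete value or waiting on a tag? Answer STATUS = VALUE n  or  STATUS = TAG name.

STATUS = VALUE -4

cycle 1: issue MUL r4<-Mul1 // r0:5,r1:1,r2:5,r3:4,r4:Mul1,r5:5
cycle 2: issue SUB r2<-Add1 // r0:5,r1:1,r2:Add1,r3:4,r4:Mul1,r5:5
cycle 3: issue ADD r5<-Add2 // r0:5,r1:1,r2:Add1,r3:4,r4:Mul1,r5:Add2
cycle 4: stall // r0:5,r1:1,r2:Add1,r3:4,r4:Mul1,r5:Add2
cycle 5: CDB Mul1=40; stall // r0:5,r1:1,r2:Add1,r3:4,r4:40,r5:Add2
cycle 6: CDB Add2=6; issue SUB r5<-Add2 // r0:5,r1:1,r2:Add1,r3:4,r4:40,r5:Add2
cycle 7: stall // r0:5,r1:1,r2:Add1,r3:4,r4:40,r5:Add2
cycle 8: CDB Add1=-35; issue SUB r1<-Add1 // r0:5,r1:Add1,r2:-35,r3:4,r4:40,r5:Add2
cycle 9: CDB Add2=-39 // r0:5,r1:Add1,r2:-35,r3:4,r4:40,r5:-39
cycle 10: - // r0:5,r1:Add1,r2:-35,r3:4,r4:40,r5:-39
cycle 11: - // r0:5,r1:Add1,r2:-35,r3:4,r4:40,r5:-39
cycle 12: CDB Add1=-4 // r0:5,r1:-4,r2:-35,r3:4,r4:40,r5:-39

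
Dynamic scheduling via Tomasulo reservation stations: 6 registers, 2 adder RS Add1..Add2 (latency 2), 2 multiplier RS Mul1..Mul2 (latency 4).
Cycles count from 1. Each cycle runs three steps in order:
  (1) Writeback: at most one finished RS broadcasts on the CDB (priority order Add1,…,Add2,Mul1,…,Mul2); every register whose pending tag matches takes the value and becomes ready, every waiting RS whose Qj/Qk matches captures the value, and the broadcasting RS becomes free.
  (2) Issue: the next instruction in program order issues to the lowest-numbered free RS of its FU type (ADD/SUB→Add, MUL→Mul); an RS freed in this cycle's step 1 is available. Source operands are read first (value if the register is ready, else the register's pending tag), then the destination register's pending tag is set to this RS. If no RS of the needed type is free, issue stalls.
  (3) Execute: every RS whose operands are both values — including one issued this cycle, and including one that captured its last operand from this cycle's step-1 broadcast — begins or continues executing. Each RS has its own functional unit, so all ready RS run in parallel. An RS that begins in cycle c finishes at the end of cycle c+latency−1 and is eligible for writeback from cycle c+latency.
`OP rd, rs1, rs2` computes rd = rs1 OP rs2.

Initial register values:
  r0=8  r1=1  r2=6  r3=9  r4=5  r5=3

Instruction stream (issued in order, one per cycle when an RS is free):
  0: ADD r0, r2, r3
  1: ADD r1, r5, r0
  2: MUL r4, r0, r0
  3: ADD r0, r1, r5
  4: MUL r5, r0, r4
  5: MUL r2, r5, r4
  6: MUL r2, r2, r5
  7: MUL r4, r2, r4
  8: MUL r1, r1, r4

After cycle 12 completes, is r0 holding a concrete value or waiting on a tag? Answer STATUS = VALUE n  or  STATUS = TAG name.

STATUS = VALUE 21

cycle 1: issue ADD r0<-Add1 // r0:Add1,r1:1,r2:6,r3:9,r4:5,r5:3
cycle 2: issue ADD r1<-Add2 // r0:Add1,r1:Add2,r2:6,r3:9,r4:5,r5:3
cycle 3: CDB Add1=15; issue MUL r4<-Mul1 // r0:15,r1:Add2,r2:6,r3:9,r4:Mul1,r5:3
cycle 4: issue ADD r0<-Add1 // r0:Add1,r1:Add2,r2:6,r3:9,r4:Mul1,r5:3
cycle 5: CDB Add2=18; issue MUL r5<-Mul2 // r0:Add1,r1:18,r2:6,r3:9,r4:Mul1,r5:Mul2
cycle 6: stall // r0:Add1,r1:18,r2:6,r3:9,r4:Mul1,r5:Mul2
cycle 7: CDB Add1=21; stall // r0:21,r1:18,r2:6,r3:9,r4:Mul1,r5:Mul2
cycle 8: CDB Mul1=225; issue MUL r2<-Mul1 // r0:21,r1:18,r2:Mul1,r3:9,r4:225,r5:Mul2
cycle 9: stall // r0:21,r1:18,r2:Mul1,r3:9,r4:225,r5:Mul2
cycle 10: stall // r0:21,r1:18,r2:Mul1,r3:9,r4:225,r5:Mul2
cycle 11: stall // r0:21,r1:18,r2:Mul1,r3:9,r4:225,r5:Mul2
cycle 12: CDB Mul2=4725; issue MUL r2<-Mul2 // r0:21,r1:18,r2:Mul2,r3:9,r4:225,r5:4725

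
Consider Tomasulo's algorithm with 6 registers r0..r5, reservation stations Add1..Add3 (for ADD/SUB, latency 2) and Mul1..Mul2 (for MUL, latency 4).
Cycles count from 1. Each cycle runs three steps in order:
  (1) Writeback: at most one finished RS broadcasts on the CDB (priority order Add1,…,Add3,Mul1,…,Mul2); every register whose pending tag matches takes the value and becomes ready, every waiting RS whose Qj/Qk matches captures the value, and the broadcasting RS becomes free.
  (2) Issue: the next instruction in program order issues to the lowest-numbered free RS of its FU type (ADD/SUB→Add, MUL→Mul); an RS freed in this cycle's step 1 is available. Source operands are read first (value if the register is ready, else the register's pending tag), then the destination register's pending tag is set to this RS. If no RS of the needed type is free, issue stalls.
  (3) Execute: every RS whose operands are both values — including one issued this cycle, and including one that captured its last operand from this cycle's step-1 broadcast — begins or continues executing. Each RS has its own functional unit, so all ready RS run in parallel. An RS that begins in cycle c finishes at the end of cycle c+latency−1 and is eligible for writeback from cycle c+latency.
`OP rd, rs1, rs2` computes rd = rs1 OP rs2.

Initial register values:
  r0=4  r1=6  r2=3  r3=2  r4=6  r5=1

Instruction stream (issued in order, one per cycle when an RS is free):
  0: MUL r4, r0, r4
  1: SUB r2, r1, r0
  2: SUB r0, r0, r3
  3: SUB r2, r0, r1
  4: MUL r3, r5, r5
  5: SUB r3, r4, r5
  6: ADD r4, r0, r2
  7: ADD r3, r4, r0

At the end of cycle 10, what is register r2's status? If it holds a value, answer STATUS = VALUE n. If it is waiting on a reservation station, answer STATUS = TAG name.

STATUS = VALUE -4

c1: issue MUL r4<-Mul1 | r0:4,r1:6,r2:3,r3:2,r4:Mul1,r5:1
c2: issue SUB r2<-Add1 | r0:4,r1:6,r2:Add1,r3:2,r4:Mul1,r5:1
c3: issue SUB r0<-Add2 | r0:Add2,r1:6,r2:Add1,r3:2,r4:Mul1,r5:1
c4: CDB Add1=2; issue SUB r2<-Add1 | r0:Add2,r1:6,r2:Add1,r3:2,r4:Mul1,r5:1
c5: CDB Add2=2; issue MUL r3<-Mul2 | r0:2,r1:6,r2:Add1,r3:Mul2,r4:Mul1,r5:1
c6: CDB Mul1=24; issue SUB r3<-Add2 | r0:2,r1:6,r2:Add1,r3:Add2,r4:24,r5:1
c7: CDB Add1=-4; issue ADD r4<-Add1 | r0:2,r1:6,r2:-4,r3:Add2,r4:Add1,r5:1
c8: CDB Add2=23; issue ADD r3<-Add2 | r0:2,r1:6,r2:-4,r3:Add2,r4:Add1,r5:1
c9: CDB Add1=-2 | r0:2,r1:6,r2:-4,r3:Add2,r4:-2,r5:1
c10: CDB Mul2=1 | r0:2,r1:6,r2:-4,r3:Add2,r4:-2,r5:1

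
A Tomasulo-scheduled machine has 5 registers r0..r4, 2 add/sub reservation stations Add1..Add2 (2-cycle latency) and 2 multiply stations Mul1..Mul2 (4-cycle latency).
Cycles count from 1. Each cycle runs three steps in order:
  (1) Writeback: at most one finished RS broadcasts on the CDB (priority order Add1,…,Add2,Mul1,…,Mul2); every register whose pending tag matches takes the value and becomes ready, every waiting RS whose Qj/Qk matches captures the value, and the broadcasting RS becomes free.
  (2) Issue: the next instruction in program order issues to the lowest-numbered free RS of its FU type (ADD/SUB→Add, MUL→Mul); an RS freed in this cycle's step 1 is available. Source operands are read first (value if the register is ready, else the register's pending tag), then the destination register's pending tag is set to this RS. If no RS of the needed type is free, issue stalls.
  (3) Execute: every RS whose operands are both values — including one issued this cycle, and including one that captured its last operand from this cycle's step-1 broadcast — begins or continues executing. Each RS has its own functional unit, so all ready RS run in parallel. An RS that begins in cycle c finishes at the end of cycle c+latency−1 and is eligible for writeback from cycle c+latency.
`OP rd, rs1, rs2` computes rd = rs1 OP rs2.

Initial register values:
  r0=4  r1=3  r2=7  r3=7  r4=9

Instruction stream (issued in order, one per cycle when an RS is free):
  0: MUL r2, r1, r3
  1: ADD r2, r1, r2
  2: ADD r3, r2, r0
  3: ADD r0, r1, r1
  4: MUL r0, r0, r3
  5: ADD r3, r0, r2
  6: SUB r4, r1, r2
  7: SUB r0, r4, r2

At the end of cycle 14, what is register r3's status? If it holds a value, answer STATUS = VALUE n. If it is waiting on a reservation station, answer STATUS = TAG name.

cycle 1: issue MUL r2<-Mul1 // r0:4,r1:3,r2:Mul1,r3:7,r4:9
cycle 2: issue ADD r2<-Add1 // r0:4,r1:3,r2:Add1,r3:7,r4:9
cycle 3: issue ADD r3<-Add2 // r0:4,r1:3,r2:Add1,r3:Add2,r4:9
cycle 4: stall // r0:4,r1:3,r2:Add1,r3:Add2,r4:9
cycle 5: CDB Mul1=21; stall // r0:4,r1:3,r2:Add1,r3:Add2,r4:9
cycle 6: stall // r0:4,r1:3,r2:Add1,r3:Add2,r4:9
cycle 7: CDB Add1=24; issue ADD r0<-Add1 // r0:Add1,r1:3,r2:24,r3:Add2,r4:9
cycle 8: issue MUL r0<-Mul1 // r0:Mul1,r1:3,r2:24,r3:Add2,r4:9
cycle 9: CDB Add1=6; issue ADD r3<-Add1 // r0:Mul1,r1:3,r2:24,r3:Add1,r4:9
cycle 10: CDB Add2=28; issue SUB r4<-Add2 // r0:Mul1,r1:3,r2:24,r3:Add1,r4:Add2
cycle 11: stall // r0:Mul1,r1:3,r2:24,r3:Add1,r4:Add2
cycle 12: CDB Add2=-21; issue SUB r0<-Add2 // r0:Add2,r1:3,r2:24,r3:Add1,r4:-21
cycle 13: - // r0:Add2,r1:3,r2:24,r3:Add1,r4:-21
cycle 14: CDB Add2=-45 // r0:-45,r1:3,r2:24,r3:Add1,r4:-21

STATUS = TAG Add1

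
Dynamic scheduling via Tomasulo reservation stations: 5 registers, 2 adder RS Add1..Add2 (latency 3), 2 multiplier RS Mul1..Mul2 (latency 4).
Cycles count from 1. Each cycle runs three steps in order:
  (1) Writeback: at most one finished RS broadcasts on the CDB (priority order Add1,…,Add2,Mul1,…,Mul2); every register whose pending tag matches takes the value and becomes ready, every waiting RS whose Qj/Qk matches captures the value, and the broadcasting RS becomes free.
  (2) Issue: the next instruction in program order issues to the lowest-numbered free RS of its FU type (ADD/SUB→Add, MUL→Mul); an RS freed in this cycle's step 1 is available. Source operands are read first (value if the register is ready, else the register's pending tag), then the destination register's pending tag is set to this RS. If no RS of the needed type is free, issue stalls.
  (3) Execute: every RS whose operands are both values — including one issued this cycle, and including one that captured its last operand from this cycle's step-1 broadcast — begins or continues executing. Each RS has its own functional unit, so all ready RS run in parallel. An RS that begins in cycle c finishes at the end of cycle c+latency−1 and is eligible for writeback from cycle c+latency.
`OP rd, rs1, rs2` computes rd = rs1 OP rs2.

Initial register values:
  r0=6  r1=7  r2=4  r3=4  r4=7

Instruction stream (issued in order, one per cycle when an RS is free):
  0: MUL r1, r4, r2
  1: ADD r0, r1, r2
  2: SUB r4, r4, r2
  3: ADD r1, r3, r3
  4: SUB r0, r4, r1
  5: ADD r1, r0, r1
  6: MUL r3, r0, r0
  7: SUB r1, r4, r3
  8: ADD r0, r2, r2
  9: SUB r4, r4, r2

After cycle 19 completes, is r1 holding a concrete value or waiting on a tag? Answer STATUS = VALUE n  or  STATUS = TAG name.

cycle 1: issue MUL r1<-Mul1 // r0:6,r1:Mul1,r2:4,r3:4,r4:7
cycle 2: issue ADD r0<-Add1 // r0:Add1,r1:Mul1,r2:4,r3:4,r4:7
cycle 3: issue SUB r4<-Add2 // r0:Add1,r1:Mul1,r2:4,r3:4,r4:Add2
cycle 4: stall // r0:Add1,r1:Mul1,r2:4,r3:4,r4:Add2
cycle 5: CDB Mul1=28; stall // r0:Add1,r1:28,r2:4,r3:4,r4:Add2
cycle 6: CDB Add2=3; issue ADD r1<-Add2 // r0:Add1,r1:Add2,r2:4,r3:4,r4:3
cycle 7: stall // r0:Add1,r1:Add2,r2:4,r3:4,r4:3
cycle 8: CDB Add1=32; issue SUB r0<-Add1 // r0:Add1,r1:Add2,r2:4,r3:4,r4:3
cycle 9: CDB Add2=8; issue ADD r1<-Add2 // r0:Add1,r1:Add2,r2:4,r3:4,r4:3
cycle 10: issue MUL r3<-Mul1 // r0:Add1,r1:Add2,r2:4,r3:Mul1,r4:3
cycle 11: stall // r0:Add1,r1:Add2,r2:4,r3:Mul1,r4:3
cycle 12: CDB Add1=-5; issue SUB r1<-Add1 // r0:-5,r1:Add1,r2:4,r3:Mul1,r4:3
cycle 13: stall // r0:-5,r1:Add1,r2:4,r3:Mul1,r4:3
cycle 14: stall // r0:-5,r1:Add1,r2:4,r3:Mul1,r4:3
cycle 15: CDB Add2=3; issue ADD r0<-Add2 // r0:Add2,r1:Add1,r2:4,r3:Mul1,r4:3
cycle 16: CDB Mul1=25; stall // r0:Add2,r1:Add1,r2:4,r3:25,r4:3
cycle 17: stall // r0:Add2,r1:Add1,r2:4,r3:25,r4:3
cycle 18: CDB Add2=8; issue SUB r4<-Add2 // r0:8,r1:Add1,r2:4,r3:25,r4:Add2
cycle 19: CDB Add1=-22 // r0:8,r1:-22,r2:4,r3:25,r4:Add2

STATUS = VALUE -22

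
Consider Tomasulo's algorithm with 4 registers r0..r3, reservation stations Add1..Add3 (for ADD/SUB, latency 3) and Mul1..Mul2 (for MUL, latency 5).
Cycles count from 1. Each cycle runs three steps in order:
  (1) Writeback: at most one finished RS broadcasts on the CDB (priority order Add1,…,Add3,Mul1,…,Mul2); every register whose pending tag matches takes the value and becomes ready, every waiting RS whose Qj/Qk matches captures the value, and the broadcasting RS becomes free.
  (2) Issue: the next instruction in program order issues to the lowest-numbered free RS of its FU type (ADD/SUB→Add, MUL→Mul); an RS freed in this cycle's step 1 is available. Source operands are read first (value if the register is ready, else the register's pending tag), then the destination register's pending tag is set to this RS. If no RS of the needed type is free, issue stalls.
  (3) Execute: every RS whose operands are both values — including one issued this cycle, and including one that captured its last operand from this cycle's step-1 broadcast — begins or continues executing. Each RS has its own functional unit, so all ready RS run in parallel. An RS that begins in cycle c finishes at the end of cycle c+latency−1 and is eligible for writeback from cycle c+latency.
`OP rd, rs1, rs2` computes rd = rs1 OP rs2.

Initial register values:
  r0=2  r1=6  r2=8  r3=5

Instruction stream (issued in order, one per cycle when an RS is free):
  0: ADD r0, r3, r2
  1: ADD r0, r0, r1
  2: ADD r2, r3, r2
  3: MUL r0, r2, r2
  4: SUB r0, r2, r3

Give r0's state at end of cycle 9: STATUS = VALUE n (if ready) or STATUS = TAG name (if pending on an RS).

cycle 1: issue ADD r0<-Add1 // r0:Add1,r1:6,r2:8,r3:5
cycle 2: issue ADD r0<-Add2 // r0:Add2,r1:6,r2:8,r3:5
cycle 3: issue ADD r2<-Add3 // r0:Add2,r1:6,r2:Add3,r3:5
cycle 4: CDB Add1=13; issue MUL r0<-Mul1 // r0:Mul1,r1:6,r2:Add3,r3:5
cycle 5: issue SUB r0<-Add1 // r0:Add1,r1:6,r2:Add3,r3:5
cycle 6: CDB Add3=13 // r0:Add1,r1:6,r2:13,r3:5
cycle 7: CDB Add2=19 // r0:Add1,r1:6,r2:13,r3:5
cycle 8: - // r0:Add1,r1:6,r2:13,r3:5
cycle 9: CDB Add1=8 // r0:8,r1:6,r2:13,r3:5

STATUS = VALUE 8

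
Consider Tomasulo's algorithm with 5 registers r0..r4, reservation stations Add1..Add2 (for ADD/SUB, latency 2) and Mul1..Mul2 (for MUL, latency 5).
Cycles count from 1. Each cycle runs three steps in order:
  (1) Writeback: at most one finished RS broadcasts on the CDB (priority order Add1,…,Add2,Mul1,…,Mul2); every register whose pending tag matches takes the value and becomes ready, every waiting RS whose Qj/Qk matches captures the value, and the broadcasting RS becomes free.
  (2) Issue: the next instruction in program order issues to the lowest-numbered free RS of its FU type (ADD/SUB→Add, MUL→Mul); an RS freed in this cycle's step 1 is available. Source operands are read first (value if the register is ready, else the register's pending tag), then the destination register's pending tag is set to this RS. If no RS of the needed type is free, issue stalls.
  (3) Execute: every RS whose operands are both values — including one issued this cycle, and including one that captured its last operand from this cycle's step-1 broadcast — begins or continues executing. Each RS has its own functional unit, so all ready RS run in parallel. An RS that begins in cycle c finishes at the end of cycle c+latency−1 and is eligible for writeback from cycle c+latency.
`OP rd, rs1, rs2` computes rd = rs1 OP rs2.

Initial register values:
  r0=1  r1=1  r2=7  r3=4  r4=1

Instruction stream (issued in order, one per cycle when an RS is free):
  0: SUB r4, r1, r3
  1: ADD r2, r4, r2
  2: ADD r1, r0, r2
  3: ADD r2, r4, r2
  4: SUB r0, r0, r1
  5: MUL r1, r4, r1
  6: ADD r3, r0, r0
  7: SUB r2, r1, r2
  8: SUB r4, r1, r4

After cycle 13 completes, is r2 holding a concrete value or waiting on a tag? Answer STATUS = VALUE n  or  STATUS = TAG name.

  c1: issue SUB r4<-Add1  regs: r0:1,r1:1,r2:7,r3:4,r4:Add1
  c2: issue ADD r2<-Add2  regs: r0:1,r1:1,r2:Add2,r3:4,r4:Add1
  c3: CDB Add1=-3; issue ADD r1<-Add1  regs: r0:1,r1:Add1,r2:Add2,r3:4,r4:-3
  c4: stall  regs: r0:1,r1:Add1,r2:Add2,r3:4,r4:-3
  c5: CDB Add2=4; issue ADD r2<-Add2  regs: r0:1,r1:Add1,r2:Add2,r3:4,r4:-3
  c6: stall  regs: r0:1,r1:Add1,r2:Add2,r3:4,r4:-3
  c7: CDB Add1=5; issue SUB r0<-Add1  regs: r0:Add1,r1:5,r2:Add2,r3:4,r4:-3
  c8: CDB Add2=1; issue MUL r1<-Mul1  regs: r0:Add1,r1:Mul1,r2:1,r3:4,r4:-3
  c9: CDB Add1=-4; issue ADD r3<-Add1  regs: r0:-4,r1:Mul1,r2:1,r3:Add1,r4:-3
  c10: issue SUB r2<-Add2  regs: r0:-4,r1:Mul1,r2:Add2,r3:Add1,r4:-3
  c11: CDB Add1=-8; issue SUB r4<-Add1  regs: r0:-4,r1:Mul1,r2:Add2,r3:-8,r4:Add1
  c12: -  regs: r0:-4,r1:Mul1,r2:Add2,r3:-8,r4:Add1
  c13: CDB Mul1=-15  regs: r0:-4,r1:-15,r2:Add2,r3:-8,r4:Add1

STATUS = TAG Add2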